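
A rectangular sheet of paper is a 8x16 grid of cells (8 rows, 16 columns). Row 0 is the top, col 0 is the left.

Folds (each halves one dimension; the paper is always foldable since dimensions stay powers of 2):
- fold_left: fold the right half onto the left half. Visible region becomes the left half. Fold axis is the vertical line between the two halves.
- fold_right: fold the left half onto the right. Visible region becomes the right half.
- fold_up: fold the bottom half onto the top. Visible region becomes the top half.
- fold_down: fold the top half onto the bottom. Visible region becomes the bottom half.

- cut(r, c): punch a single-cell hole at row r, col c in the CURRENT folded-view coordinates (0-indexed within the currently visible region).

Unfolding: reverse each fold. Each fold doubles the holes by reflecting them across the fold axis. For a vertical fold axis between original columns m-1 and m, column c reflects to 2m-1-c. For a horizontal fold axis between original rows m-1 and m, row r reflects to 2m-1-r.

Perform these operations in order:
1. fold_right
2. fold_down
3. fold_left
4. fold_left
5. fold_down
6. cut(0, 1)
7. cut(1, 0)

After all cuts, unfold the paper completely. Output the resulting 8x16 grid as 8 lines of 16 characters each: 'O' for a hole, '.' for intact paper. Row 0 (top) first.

Answer: O..OO..OO..OO..O
.OO..OO..OO..OO.
.OO..OO..OO..OO.
O..OO..OO..OO..O
O..OO..OO..OO..O
.OO..OO..OO..OO.
.OO..OO..OO..OO.
O..OO..OO..OO..O

Derivation:
Op 1 fold_right: fold axis v@8; visible region now rows[0,8) x cols[8,16) = 8x8
Op 2 fold_down: fold axis h@4; visible region now rows[4,8) x cols[8,16) = 4x8
Op 3 fold_left: fold axis v@12; visible region now rows[4,8) x cols[8,12) = 4x4
Op 4 fold_left: fold axis v@10; visible region now rows[4,8) x cols[8,10) = 4x2
Op 5 fold_down: fold axis h@6; visible region now rows[6,8) x cols[8,10) = 2x2
Op 6 cut(0, 1): punch at orig (6,9); cuts so far [(6, 9)]; region rows[6,8) x cols[8,10) = 2x2
Op 7 cut(1, 0): punch at orig (7,8); cuts so far [(6, 9), (7, 8)]; region rows[6,8) x cols[8,10) = 2x2
Unfold 1 (reflect across h@6): 4 holes -> [(4, 8), (5, 9), (6, 9), (7, 8)]
Unfold 2 (reflect across v@10): 8 holes -> [(4, 8), (4, 11), (5, 9), (5, 10), (6, 9), (6, 10), (7, 8), (7, 11)]
Unfold 3 (reflect across v@12): 16 holes -> [(4, 8), (4, 11), (4, 12), (4, 15), (5, 9), (5, 10), (5, 13), (5, 14), (6, 9), (6, 10), (6, 13), (6, 14), (7, 8), (7, 11), (7, 12), (7, 15)]
Unfold 4 (reflect across h@4): 32 holes -> [(0, 8), (0, 11), (0, 12), (0, 15), (1, 9), (1, 10), (1, 13), (1, 14), (2, 9), (2, 10), (2, 13), (2, 14), (3, 8), (3, 11), (3, 12), (3, 15), (4, 8), (4, 11), (4, 12), (4, 15), (5, 9), (5, 10), (5, 13), (5, 14), (6, 9), (6, 10), (6, 13), (6, 14), (7, 8), (7, 11), (7, 12), (7, 15)]
Unfold 5 (reflect across v@8): 64 holes -> [(0, 0), (0, 3), (0, 4), (0, 7), (0, 8), (0, 11), (0, 12), (0, 15), (1, 1), (1, 2), (1, 5), (1, 6), (1, 9), (1, 10), (1, 13), (1, 14), (2, 1), (2, 2), (2, 5), (2, 6), (2, 9), (2, 10), (2, 13), (2, 14), (3, 0), (3, 3), (3, 4), (3, 7), (3, 8), (3, 11), (3, 12), (3, 15), (4, 0), (4, 3), (4, 4), (4, 7), (4, 8), (4, 11), (4, 12), (4, 15), (5, 1), (5, 2), (5, 5), (5, 6), (5, 9), (5, 10), (5, 13), (5, 14), (6, 1), (6, 2), (6, 5), (6, 6), (6, 9), (6, 10), (6, 13), (6, 14), (7, 0), (7, 3), (7, 4), (7, 7), (7, 8), (7, 11), (7, 12), (7, 15)]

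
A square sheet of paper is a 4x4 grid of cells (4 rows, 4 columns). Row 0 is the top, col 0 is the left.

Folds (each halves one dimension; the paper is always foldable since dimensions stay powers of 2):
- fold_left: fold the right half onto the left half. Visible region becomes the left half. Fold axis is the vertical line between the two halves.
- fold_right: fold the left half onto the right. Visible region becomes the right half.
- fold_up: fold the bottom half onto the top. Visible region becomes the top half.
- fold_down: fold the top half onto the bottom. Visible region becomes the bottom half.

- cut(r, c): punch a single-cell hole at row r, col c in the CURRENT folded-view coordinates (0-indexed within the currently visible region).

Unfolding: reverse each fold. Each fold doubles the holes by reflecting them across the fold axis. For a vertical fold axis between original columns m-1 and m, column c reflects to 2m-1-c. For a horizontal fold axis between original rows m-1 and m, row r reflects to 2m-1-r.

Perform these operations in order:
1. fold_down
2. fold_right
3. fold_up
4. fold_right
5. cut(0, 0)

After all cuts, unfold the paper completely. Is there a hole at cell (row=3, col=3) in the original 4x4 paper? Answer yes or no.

Answer: yes

Derivation:
Op 1 fold_down: fold axis h@2; visible region now rows[2,4) x cols[0,4) = 2x4
Op 2 fold_right: fold axis v@2; visible region now rows[2,4) x cols[2,4) = 2x2
Op 3 fold_up: fold axis h@3; visible region now rows[2,3) x cols[2,4) = 1x2
Op 4 fold_right: fold axis v@3; visible region now rows[2,3) x cols[3,4) = 1x1
Op 5 cut(0, 0): punch at orig (2,3); cuts so far [(2, 3)]; region rows[2,3) x cols[3,4) = 1x1
Unfold 1 (reflect across v@3): 2 holes -> [(2, 2), (2, 3)]
Unfold 2 (reflect across h@3): 4 holes -> [(2, 2), (2, 3), (3, 2), (3, 3)]
Unfold 3 (reflect across v@2): 8 holes -> [(2, 0), (2, 1), (2, 2), (2, 3), (3, 0), (3, 1), (3, 2), (3, 3)]
Unfold 4 (reflect across h@2): 16 holes -> [(0, 0), (0, 1), (0, 2), (0, 3), (1, 0), (1, 1), (1, 2), (1, 3), (2, 0), (2, 1), (2, 2), (2, 3), (3, 0), (3, 1), (3, 2), (3, 3)]
Holes: [(0, 0), (0, 1), (0, 2), (0, 3), (1, 0), (1, 1), (1, 2), (1, 3), (2, 0), (2, 1), (2, 2), (2, 3), (3, 0), (3, 1), (3, 2), (3, 3)]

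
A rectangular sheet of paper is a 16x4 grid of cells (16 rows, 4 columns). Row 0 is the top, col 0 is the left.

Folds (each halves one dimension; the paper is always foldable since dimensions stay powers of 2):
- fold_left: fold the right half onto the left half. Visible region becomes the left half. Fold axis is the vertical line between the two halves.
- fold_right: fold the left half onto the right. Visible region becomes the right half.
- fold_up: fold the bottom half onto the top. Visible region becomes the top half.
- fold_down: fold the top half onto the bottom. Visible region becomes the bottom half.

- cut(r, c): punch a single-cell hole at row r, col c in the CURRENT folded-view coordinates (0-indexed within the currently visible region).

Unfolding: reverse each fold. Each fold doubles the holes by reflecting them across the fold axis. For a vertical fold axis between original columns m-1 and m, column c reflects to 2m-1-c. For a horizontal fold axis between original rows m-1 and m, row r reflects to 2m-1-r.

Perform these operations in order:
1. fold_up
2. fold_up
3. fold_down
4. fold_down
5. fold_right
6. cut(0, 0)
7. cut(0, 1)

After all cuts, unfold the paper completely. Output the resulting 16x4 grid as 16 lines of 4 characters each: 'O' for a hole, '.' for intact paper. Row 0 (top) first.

Op 1 fold_up: fold axis h@8; visible region now rows[0,8) x cols[0,4) = 8x4
Op 2 fold_up: fold axis h@4; visible region now rows[0,4) x cols[0,4) = 4x4
Op 3 fold_down: fold axis h@2; visible region now rows[2,4) x cols[0,4) = 2x4
Op 4 fold_down: fold axis h@3; visible region now rows[3,4) x cols[0,4) = 1x4
Op 5 fold_right: fold axis v@2; visible region now rows[3,4) x cols[2,4) = 1x2
Op 6 cut(0, 0): punch at orig (3,2); cuts so far [(3, 2)]; region rows[3,4) x cols[2,4) = 1x2
Op 7 cut(0, 1): punch at orig (3,3); cuts so far [(3, 2), (3, 3)]; region rows[3,4) x cols[2,4) = 1x2
Unfold 1 (reflect across v@2): 4 holes -> [(3, 0), (3, 1), (3, 2), (3, 3)]
Unfold 2 (reflect across h@3): 8 holes -> [(2, 0), (2, 1), (2, 2), (2, 3), (3, 0), (3, 1), (3, 2), (3, 3)]
Unfold 3 (reflect across h@2): 16 holes -> [(0, 0), (0, 1), (0, 2), (0, 3), (1, 0), (1, 1), (1, 2), (1, 3), (2, 0), (2, 1), (2, 2), (2, 3), (3, 0), (3, 1), (3, 2), (3, 3)]
Unfold 4 (reflect across h@4): 32 holes -> [(0, 0), (0, 1), (0, 2), (0, 3), (1, 0), (1, 1), (1, 2), (1, 3), (2, 0), (2, 1), (2, 2), (2, 3), (3, 0), (3, 1), (3, 2), (3, 3), (4, 0), (4, 1), (4, 2), (4, 3), (5, 0), (5, 1), (5, 2), (5, 3), (6, 0), (6, 1), (6, 2), (6, 3), (7, 0), (7, 1), (7, 2), (7, 3)]
Unfold 5 (reflect across h@8): 64 holes -> [(0, 0), (0, 1), (0, 2), (0, 3), (1, 0), (1, 1), (1, 2), (1, 3), (2, 0), (2, 1), (2, 2), (2, 3), (3, 0), (3, 1), (3, 2), (3, 3), (4, 0), (4, 1), (4, 2), (4, 3), (5, 0), (5, 1), (5, 2), (5, 3), (6, 0), (6, 1), (6, 2), (6, 3), (7, 0), (7, 1), (7, 2), (7, 3), (8, 0), (8, 1), (8, 2), (8, 3), (9, 0), (9, 1), (9, 2), (9, 3), (10, 0), (10, 1), (10, 2), (10, 3), (11, 0), (11, 1), (11, 2), (11, 3), (12, 0), (12, 1), (12, 2), (12, 3), (13, 0), (13, 1), (13, 2), (13, 3), (14, 0), (14, 1), (14, 2), (14, 3), (15, 0), (15, 1), (15, 2), (15, 3)]

Answer: OOOO
OOOO
OOOO
OOOO
OOOO
OOOO
OOOO
OOOO
OOOO
OOOO
OOOO
OOOO
OOOO
OOOO
OOOO
OOOO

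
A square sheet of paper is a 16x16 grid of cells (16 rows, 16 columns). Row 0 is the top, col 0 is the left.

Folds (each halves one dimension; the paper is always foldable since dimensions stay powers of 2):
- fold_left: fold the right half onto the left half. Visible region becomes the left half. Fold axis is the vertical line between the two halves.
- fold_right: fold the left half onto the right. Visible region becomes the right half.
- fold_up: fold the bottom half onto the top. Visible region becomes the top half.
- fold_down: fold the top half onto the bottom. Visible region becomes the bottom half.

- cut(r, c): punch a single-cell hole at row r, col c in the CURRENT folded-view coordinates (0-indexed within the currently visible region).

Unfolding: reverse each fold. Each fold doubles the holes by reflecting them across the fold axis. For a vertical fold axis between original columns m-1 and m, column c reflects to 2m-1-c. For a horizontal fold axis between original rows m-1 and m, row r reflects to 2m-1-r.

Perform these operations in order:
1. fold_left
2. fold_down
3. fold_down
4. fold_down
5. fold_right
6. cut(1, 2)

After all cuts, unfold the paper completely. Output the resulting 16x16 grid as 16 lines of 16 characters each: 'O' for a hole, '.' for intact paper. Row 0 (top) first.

Answer: .O....O..O....O.
................
................
.O....O..O....O.
.O....O..O....O.
................
................
.O....O..O....O.
.O....O..O....O.
................
................
.O....O..O....O.
.O....O..O....O.
................
................
.O....O..O....O.

Derivation:
Op 1 fold_left: fold axis v@8; visible region now rows[0,16) x cols[0,8) = 16x8
Op 2 fold_down: fold axis h@8; visible region now rows[8,16) x cols[0,8) = 8x8
Op 3 fold_down: fold axis h@12; visible region now rows[12,16) x cols[0,8) = 4x8
Op 4 fold_down: fold axis h@14; visible region now rows[14,16) x cols[0,8) = 2x8
Op 5 fold_right: fold axis v@4; visible region now rows[14,16) x cols[4,8) = 2x4
Op 6 cut(1, 2): punch at orig (15,6); cuts so far [(15, 6)]; region rows[14,16) x cols[4,8) = 2x4
Unfold 1 (reflect across v@4): 2 holes -> [(15, 1), (15, 6)]
Unfold 2 (reflect across h@14): 4 holes -> [(12, 1), (12, 6), (15, 1), (15, 6)]
Unfold 3 (reflect across h@12): 8 holes -> [(8, 1), (8, 6), (11, 1), (11, 6), (12, 1), (12, 6), (15, 1), (15, 6)]
Unfold 4 (reflect across h@8): 16 holes -> [(0, 1), (0, 6), (3, 1), (3, 6), (4, 1), (4, 6), (7, 1), (7, 6), (8, 1), (8, 6), (11, 1), (11, 6), (12, 1), (12, 6), (15, 1), (15, 6)]
Unfold 5 (reflect across v@8): 32 holes -> [(0, 1), (0, 6), (0, 9), (0, 14), (3, 1), (3, 6), (3, 9), (3, 14), (4, 1), (4, 6), (4, 9), (4, 14), (7, 1), (7, 6), (7, 9), (7, 14), (8, 1), (8, 6), (8, 9), (8, 14), (11, 1), (11, 6), (11, 9), (11, 14), (12, 1), (12, 6), (12, 9), (12, 14), (15, 1), (15, 6), (15, 9), (15, 14)]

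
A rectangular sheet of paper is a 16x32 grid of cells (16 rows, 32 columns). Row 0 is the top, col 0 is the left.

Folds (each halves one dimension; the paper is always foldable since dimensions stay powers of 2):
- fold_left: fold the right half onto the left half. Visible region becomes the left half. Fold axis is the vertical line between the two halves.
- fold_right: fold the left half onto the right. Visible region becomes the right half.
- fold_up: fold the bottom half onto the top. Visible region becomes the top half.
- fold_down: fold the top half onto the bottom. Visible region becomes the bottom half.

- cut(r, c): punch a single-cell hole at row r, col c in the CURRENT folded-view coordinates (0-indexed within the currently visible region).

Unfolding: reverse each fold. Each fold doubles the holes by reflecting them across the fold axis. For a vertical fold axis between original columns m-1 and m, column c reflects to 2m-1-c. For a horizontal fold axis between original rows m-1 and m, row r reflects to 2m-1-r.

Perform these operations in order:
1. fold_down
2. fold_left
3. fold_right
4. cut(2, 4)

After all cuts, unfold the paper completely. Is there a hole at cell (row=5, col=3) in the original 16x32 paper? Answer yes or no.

Answer: yes

Derivation:
Op 1 fold_down: fold axis h@8; visible region now rows[8,16) x cols[0,32) = 8x32
Op 2 fold_left: fold axis v@16; visible region now rows[8,16) x cols[0,16) = 8x16
Op 3 fold_right: fold axis v@8; visible region now rows[8,16) x cols[8,16) = 8x8
Op 4 cut(2, 4): punch at orig (10,12); cuts so far [(10, 12)]; region rows[8,16) x cols[8,16) = 8x8
Unfold 1 (reflect across v@8): 2 holes -> [(10, 3), (10, 12)]
Unfold 2 (reflect across v@16): 4 holes -> [(10, 3), (10, 12), (10, 19), (10, 28)]
Unfold 3 (reflect across h@8): 8 holes -> [(5, 3), (5, 12), (5, 19), (5, 28), (10, 3), (10, 12), (10, 19), (10, 28)]
Holes: [(5, 3), (5, 12), (5, 19), (5, 28), (10, 3), (10, 12), (10, 19), (10, 28)]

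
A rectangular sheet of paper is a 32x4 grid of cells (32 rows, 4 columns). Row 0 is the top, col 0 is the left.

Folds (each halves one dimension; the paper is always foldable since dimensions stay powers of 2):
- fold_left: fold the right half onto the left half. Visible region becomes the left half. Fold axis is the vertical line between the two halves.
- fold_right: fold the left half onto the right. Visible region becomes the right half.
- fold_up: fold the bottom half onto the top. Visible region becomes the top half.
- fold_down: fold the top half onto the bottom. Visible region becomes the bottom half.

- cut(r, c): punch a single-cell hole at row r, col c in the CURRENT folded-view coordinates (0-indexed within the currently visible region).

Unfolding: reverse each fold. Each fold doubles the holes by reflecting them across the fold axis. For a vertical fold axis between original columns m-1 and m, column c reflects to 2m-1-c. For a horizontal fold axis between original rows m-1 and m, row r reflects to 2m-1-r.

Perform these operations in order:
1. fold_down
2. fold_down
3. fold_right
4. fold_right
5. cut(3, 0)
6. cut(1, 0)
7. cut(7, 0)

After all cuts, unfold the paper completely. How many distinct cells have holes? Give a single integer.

Op 1 fold_down: fold axis h@16; visible region now rows[16,32) x cols[0,4) = 16x4
Op 2 fold_down: fold axis h@24; visible region now rows[24,32) x cols[0,4) = 8x4
Op 3 fold_right: fold axis v@2; visible region now rows[24,32) x cols[2,4) = 8x2
Op 4 fold_right: fold axis v@3; visible region now rows[24,32) x cols[3,4) = 8x1
Op 5 cut(3, 0): punch at orig (27,3); cuts so far [(27, 3)]; region rows[24,32) x cols[3,4) = 8x1
Op 6 cut(1, 0): punch at orig (25,3); cuts so far [(25, 3), (27, 3)]; region rows[24,32) x cols[3,4) = 8x1
Op 7 cut(7, 0): punch at orig (31,3); cuts so far [(25, 3), (27, 3), (31, 3)]; region rows[24,32) x cols[3,4) = 8x1
Unfold 1 (reflect across v@3): 6 holes -> [(25, 2), (25, 3), (27, 2), (27, 3), (31, 2), (31, 3)]
Unfold 2 (reflect across v@2): 12 holes -> [(25, 0), (25, 1), (25, 2), (25, 3), (27, 0), (27, 1), (27, 2), (27, 3), (31, 0), (31, 1), (31, 2), (31, 3)]
Unfold 3 (reflect across h@24): 24 holes -> [(16, 0), (16, 1), (16, 2), (16, 3), (20, 0), (20, 1), (20, 2), (20, 3), (22, 0), (22, 1), (22, 2), (22, 3), (25, 0), (25, 1), (25, 2), (25, 3), (27, 0), (27, 1), (27, 2), (27, 3), (31, 0), (31, 1), (31, 2), (31, 3)]
Unfold 4 (reflect across h@16): 48 holes -> [(0, 0), (0, 1), (0, 2), (0, 3), (4, 0), (4, 1), (4, 2), (4, 3), (6, 0), (6, 1), (6, 2), (6, 3), (9, 0), (9, 1), (9, 2), (9, 3), (11, 0), (11, 1), (11, 2), (11, 3), (15, 0), (15, 1), (15, 2), (15, 3), (16, 0), (16, 1), (16, 2), (16, 3), (20, 0), (20, 1), (20, 2), (20, 3), (22, 0), (22, 1), (22, 2), (22, 3), (25, 0), (25, 1), (25, 2), (25, 3), (27, 0), (27, 1), (27, 2), (27, 3), (31, 0), (31, 1), (31, 2), (31, 3)]

Answer: 48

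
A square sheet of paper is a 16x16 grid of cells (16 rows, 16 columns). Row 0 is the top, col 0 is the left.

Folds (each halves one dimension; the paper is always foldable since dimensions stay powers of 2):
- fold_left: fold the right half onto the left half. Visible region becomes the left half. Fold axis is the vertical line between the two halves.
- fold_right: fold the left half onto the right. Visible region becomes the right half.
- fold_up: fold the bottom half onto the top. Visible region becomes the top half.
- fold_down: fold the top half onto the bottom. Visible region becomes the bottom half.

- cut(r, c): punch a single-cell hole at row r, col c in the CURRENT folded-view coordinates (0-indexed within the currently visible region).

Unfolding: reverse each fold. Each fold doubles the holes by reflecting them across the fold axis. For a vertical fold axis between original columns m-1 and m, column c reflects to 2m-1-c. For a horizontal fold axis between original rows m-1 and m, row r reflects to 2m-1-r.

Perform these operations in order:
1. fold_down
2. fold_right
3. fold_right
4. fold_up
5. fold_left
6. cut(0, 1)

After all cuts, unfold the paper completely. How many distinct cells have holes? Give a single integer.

Answer: 32

Derivation:
Op 1 fold_down: fold axis h@8; visible region now rows[8,16) x cols[0,16) = 8x16
Op 2 fold_right: fold axis v@8; visible region now rows[8,16) x cols[8,16) = 8x8
Op 3 fold_right: fold axis v@12; visible region now rows[8,16) x cols[12,16) = 8x4
Op 4 fold_up: fold axis h@12; visible region now rows[8,12) x cols[12,16) = 4x4
Op 5 fold_left: fold axis v@14; visible region now rows[8,12) x cols[12,14) = 4x2
Op 6 cut(0, 1): punch at orig (8,13); cuts so far [(8, 13)]; region rows[8,12) x cols[12,14) = 4x2
Unfold 1 (reflect across v@14): 2 holes -> [(8, 13), (8, 14)]
Unfold 2 (reflect across h@12): 4 holes -> [(8, 13), (8, 14), (15, 13), (15, 14)]
Unfold 3 (reflect across v@12): 8 holes -> [(8, 9), (8, 10), (8, 13), (8, 14), (15, 9), (15, 10), (15, 13), (15, 14)]
Unfold 4 (reflect across v@8): 16 holes -> [(8, 1), (8, 2), (8, 5), (8, 6), (8, 9), (8, 10), (8, 13), (8, 14), (15, 1), (15, 2), (15, 5), (15, 6), (15, 9), (15, 10), (15, 13), (15, 14)]
Unfold 5 (reflect across h@8): 32 holes -> [(0, 1), (0, 2), (0, 5), (0, 6), (0, 9), (0, 10), (0, 13), (0, 14), (7, 1), (7, 2), (7, 5), (7, 6), (7, 9), (7, 10), (7, 13), (7, 14), (8, 1), (8, 2), (8, 5), (8, 6), (8, 9), (8, 10), (8, 13), (8, 14), (15, 1), (15, 2), (15, 5), (15, 6), (15, 9), (15, 10), (15, 13), (15, 14)]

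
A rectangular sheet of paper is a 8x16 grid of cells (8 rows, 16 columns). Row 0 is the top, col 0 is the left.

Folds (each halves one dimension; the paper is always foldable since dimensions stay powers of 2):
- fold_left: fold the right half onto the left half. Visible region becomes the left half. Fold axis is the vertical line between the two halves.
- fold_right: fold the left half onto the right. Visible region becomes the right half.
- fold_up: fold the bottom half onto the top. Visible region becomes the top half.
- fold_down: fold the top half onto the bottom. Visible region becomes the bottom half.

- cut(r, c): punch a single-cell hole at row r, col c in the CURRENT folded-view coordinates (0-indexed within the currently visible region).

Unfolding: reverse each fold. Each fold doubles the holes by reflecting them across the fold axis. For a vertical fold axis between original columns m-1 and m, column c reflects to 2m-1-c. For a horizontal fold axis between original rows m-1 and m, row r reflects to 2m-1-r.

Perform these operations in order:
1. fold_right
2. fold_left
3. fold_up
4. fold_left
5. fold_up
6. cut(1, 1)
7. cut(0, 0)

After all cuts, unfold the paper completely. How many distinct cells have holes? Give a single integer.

Op 1 fold_right: fold axis v@8; visible region now rows[0,8) x cols[8,16) = 8x8
Op 2 fold_left: fold axis v@12; visible region now rows[0,8) x cols[8,12) = 8x4
Op 3 fold_up: fold axis h@4; visible region now rows[0,4) x cols[8,12) = 4x4
Op 4 fold_left: fold axis v@10; visible region now rows[0,4) x cols[8,10) = 4x2
Op 5 fold_up: fold axis h@2; visible region now rows[0,2) x cols[8,10) = 2x2
Op 6 cut(1, 1): punch at orig (1,9); cuts so far [(1, 9)]; region rows[0,2) x cols[8,10) = 2x2
Op 7 cut(0, 0): punch at orig (0,8); cuts so far [(0, 8), (1, 9)]; region rows[0,2) x cols[8,10) = 2x2
Unfold 1 (reflect across h@2): 4 holes -> [(0, 8), (1, 9), (2, 9), (3, 8)]
Unfold 2 (reflect across v@10): 8 holes -> [(0, 8), (0, 11), (1, 9), (1, 10), (2, 9), (2, 10), (3, 8), (3, 11)]
Unfold 3 (reflect across h@4): 16 holes -> [(0, 8), (0, 11), (1, 9), (1, 10), (2, 9), (2, 10), (3, 8), (3, 11), (4, 8), (4, 11), (5, 9), (5, 10), (6, 9), (6, 10), (7, 8), (7, 11)]
Unfold 4 (reflect across v@12): 32 holes -> [(0, 8), (0, 11), (0, 12), (0, 15), (1, 9), (1, 10), (1, 13), (1, 14), (2, 9), (2, 10), (2, 13), (2, 14), (3, 8), (3, 11), (3, 12), (3, 15), (4, 8), (4, 11), (4, 12), (4, 15), (5, 9), (5, 10), (5, 13), (5, 14), (6, 9), (6, 10), (6, 13), (6, 14), (7, 8), (7, 11), (7, 12), (7, 15)]
Unfold 5 (reflect across v@8): 64 holes -> [(0, 0), (0, 3), (0, 4), (0, 7), (0, 8), (0, 11), (0, 12), (0, 15), (1, 1), (1, 2), (1, 5), (1, 6), (1, 9), (1, 10), (1, 13), (1, 14), (2, 1), (2, 2), (2, 5), (2, 6), (2, 9), (2, 10), (2, 13), (2, 14), (3, 0), (3, 3), (3, 4), (3, 7), (3, 8), (3, 11), (3, 12), (3, 15), (4, 0), (4, 3), (4, 4), (4, 7), (4, 8), (4, 11), (4, 12), (4, 15), (5, 1), (5, 2), (5, 5), (5, 6), (5, 9), (5, 10), (5, 13), (5, 14), (6, 1), (6, 2), (6, 5), (6, 6), (6, 9), (6, 10), (6, 13), (6, 14), (7, 0), (7, 3), (7, 4), (7, 7), (7, 8), (7, 11), (7, 12), (7, 15)]

Answer: 64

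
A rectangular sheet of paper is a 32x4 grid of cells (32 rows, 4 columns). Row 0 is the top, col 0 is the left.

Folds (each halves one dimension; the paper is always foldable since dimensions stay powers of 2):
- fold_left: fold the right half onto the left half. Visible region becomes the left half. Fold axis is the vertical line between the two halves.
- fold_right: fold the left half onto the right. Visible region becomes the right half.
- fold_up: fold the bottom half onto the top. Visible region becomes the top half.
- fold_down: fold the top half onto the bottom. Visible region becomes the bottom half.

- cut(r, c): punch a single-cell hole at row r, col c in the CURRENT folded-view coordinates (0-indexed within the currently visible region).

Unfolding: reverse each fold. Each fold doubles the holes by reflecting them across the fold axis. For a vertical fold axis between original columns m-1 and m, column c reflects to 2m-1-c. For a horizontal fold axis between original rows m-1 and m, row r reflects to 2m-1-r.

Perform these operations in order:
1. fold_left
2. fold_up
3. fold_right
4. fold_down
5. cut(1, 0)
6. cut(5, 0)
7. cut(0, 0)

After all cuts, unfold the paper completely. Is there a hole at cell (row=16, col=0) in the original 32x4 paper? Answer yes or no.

Answer: no

Derivation:
Op 1 fold_left: fold axis v@2; visible region now rows[0,32) x cols[0,2) = 32x2
Op 2 fold_up: fold axis h@16; visible region now rows[0,16) x cols[0,2) = 16x2
Op 3 fold_right: fold axis v@1; visible region now rows[0,16) x cols[1,2) = 16x1
Op 4 fold_down: fold axis h@8; visible region now rows[8,16) x cols[1,2) = 8x1
Op 5 cut(1, 0): punch at orig (9,1); cuts so far [(9, 1)]; region rows[8,16) x cols[1,2) = 8x1
Op 6 cut(5, 0): punch at orig (13,1); cuts so far [(9, 1), (13, 1)]; region rows[8,16) x cols[1,2) = 8x1
Op 7 cut(0, 0): punch at orig (8,1); cuts so far [(8, 1), (9, 1), (13, 1)]; region rows[8,16) x cols[1,2) = 8x1
Unfold 1 (reflect across h@8): 6 holes -> [(2, 1), (6, 1), (7, 1), (8, 1), (9, 1), (13, 1)]
Unfold 2 (reflect across v@1): 12 holes -> [(2, 0), (2, 1), (6, 0), (6, 1), (7, 0), (7, 1), (8, 0), (8, 1), (9, 0), (9, 1), (13, 0), (13, 1)]
Unfold 3 (reflect across h@16): 24 holes -> [(2, 0), (2, 1), (6, 0), (6, 1), (7, 0), (7, 1), (8, 0), (8, 1), (9, 0), (9, 1), (13, 0), (13, 1), (18, 0), (18, 1), (22, 0), (22, 1), (23, 0), (23, 1), (24, 0), (24, 1), (25, 0), (25, 1), (29, 0), (29, 1)]
Unfold 4 (reflect across v@2): 48 holes -> [(2, 0), (2, 1), (2, 2), (2, 3), (6, 0), (6, 1), (6, 2), (6, 3), (7, 0), (7, 1), (7, 2), (7, 3), (8, 0), (8, 1), (8, 2), (8, 3), (9, 0), (9, 1), (9, 2), (9, 3), (13, 0), (13, 1), (13, 2), (13, 3), (18, 0), (18, 1), (18, 2), (18, 3), (22, 0), (22, 1), (22, 2), (22, 3), (23, 0), (23, 1), (23, 2), (23, 3), (24, 0), (24, 1), (24, 2), (24, 3), (25, 0), (25, 1), (25, 2), (25, 3), (29, 0), (29, 1), (29, 2), (29, 3)]
Holes: [(2, 0), (2, 1), (2, 2), (2, 3), (6, 0), (6, 1), (6, 2), (6, 3), (7, 0), (7, 1), (7, 2), (7, 3), (8, 0), (8, 1), (8, 2), (8, 3), (9, 0), (9, 1), (9, 2), (9, 3), (13, 0), (13, 1), (13, 2), (13, 3), (18, 0), (18, 1), (18, 2), (18, 3), (22, 0), (22, 1), (22, 2), (22, 3), (23, 0), (23, 1), (23, 2), (23, 3), (24, 0), (24, 1), (24, 2), (24, 3), (25, 0), (25, 1), (25, 2), (25, 3), (29, 0), (29, 1), (29, 2), (29, 3)]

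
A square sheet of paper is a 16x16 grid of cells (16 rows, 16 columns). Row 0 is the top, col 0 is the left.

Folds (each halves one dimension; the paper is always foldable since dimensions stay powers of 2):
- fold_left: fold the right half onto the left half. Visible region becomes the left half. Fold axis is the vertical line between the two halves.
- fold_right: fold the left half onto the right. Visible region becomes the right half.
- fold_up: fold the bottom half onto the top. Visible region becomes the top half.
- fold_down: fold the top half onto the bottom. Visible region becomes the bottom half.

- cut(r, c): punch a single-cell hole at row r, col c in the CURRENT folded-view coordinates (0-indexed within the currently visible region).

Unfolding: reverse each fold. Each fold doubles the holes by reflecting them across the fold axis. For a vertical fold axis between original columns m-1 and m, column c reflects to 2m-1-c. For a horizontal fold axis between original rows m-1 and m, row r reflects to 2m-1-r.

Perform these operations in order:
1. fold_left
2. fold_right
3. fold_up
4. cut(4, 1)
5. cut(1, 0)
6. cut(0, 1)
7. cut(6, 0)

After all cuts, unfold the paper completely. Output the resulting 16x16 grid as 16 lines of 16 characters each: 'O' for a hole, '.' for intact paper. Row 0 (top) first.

Answer: ..O..O....O..O..
...OO......OO...
................
................
..O..O....O..O..
................
...OO......OO...
................
................
...OO......OO...
................
..O..O....O..O..
................
................
...OO......OO...
..O..O....O..O..

Derivation:
Op 1 fold_left: fold axis v@8; visible region now rows[0,16) x cols[0,8) = 16x8
Op 2 fold_right: fold axis v@4; visible region now rows[0,16) x cols[4,8) = 16x4
Op 3 fold_up: fold axis h@8; visible region now rows[0,8) x cols[4,8) = 8x4
Op 4 cut(4, 1): punch at orig (4,5); cuts so far [(4, 5)]; region rows[0,8) x cols[4,8) = 8x4
Op 5 cut(1, 0): punch at orig (1,4); cuts so far [(1, 4), (4, 5)]; region rows[0,8) x cols[4,8) = 8x4
Op 6 cut(0, 1): punch at orig (0,5); cuts so far [(0, 5), (1, 4), (4, 5)]; region rows[0,8) x cols[4,8) = 8x4
Op 7 cut(6, 0): punch at orig (6,4); cuts so far [(0, 5), (1, 4), (4, 5), (6, 4)]; region rows[0,8) x cols[4,8) = 8x4
Unfold 1 (reflect across h@8): 8 holes -> [(0, 5), (1, 4), (4, 5), (6, 4), (9, 4), (11, 5), (14, 4), (15, 5)]
Unfold 2 (reflect across v@4): 16 holes -> [(0, 2), (0, 5), (1, 3), (1, 4), (4, 2), (4, 5), (6, 3), (6, 4), (9, 3), (9, 4), (11, 2), (11, 5), (14, 3), (14, 4), (15, 2), (15, 5)]
Unfold 3 (reflect across v@8): 32 holes -> [(0, 2), (0, 5), (0, 10), (0, 13), (1, 3), (1, 4), (1, 11), (1, 12), (4, 2), (4, 5), (4, 10), (4, 13), (6, 3), (6, 4), (6, 11), (6, 12), (9, 3), (9, 4), (9, 11), (9, 12), (11, 2), (11, 5), (11, 10), (11, 13), (14, 3), (14, 4), (14, 11), (14, 12), (15, 2), (15, 5), (15, 10), (15, 13)]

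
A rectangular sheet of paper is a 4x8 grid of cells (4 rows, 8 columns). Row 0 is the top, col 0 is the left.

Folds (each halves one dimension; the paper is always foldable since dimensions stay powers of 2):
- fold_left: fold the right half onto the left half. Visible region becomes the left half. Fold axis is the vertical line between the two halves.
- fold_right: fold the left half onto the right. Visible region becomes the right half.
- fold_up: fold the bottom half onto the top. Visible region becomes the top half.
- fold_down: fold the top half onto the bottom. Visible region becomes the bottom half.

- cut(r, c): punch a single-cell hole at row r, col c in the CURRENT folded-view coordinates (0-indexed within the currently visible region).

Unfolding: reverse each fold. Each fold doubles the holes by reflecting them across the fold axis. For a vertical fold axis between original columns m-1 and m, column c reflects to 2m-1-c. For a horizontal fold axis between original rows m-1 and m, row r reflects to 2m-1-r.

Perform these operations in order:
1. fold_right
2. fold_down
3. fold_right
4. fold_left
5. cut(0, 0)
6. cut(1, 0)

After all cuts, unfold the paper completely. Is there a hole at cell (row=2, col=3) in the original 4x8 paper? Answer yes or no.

Answer: yes

Derivation:
Op 1 fold_right: fold axis v@4; visible region now rows[0,4) x cols[4,8) = 4x4
Op 2 fold_down: fold axis h@2; visible region now rows[2,4) x cols[4,8) = 2x4
Op 3 fold_right: fold axis v@6; visible region now rows[2,4) x cols[6,8) = 2x2
Op 4 fold_left: fold axis v@7; visible region now rows[2,4) x cols[6,7) = 2x1
Op 5 cut(0, 0): punch at orig (2,6); cuts so far [(2, 6)]; region rows[2,4) x cols[6,7) = 2x1
Op 6 cut(1, 0): punch at orig (3,6); cuts so far [(2, 6), (3, 6)]; region rows[2,4) x cols[6,7) = 2x1
Unfold 1 (reflect across v@7): 4 holes -> [(2, 6), (2, 7), (3, 6), (3, 7)]
Unfold 2 (reflect across v@6): 8 holes -> [(2, 4), (2, 5), (2, 6), (2, 7), (3, 4), (3, 5), (3, 6), (3, 7)]
Unfold 3 (reflect across h@2): 16 holes -> [(0, 4), (0, 5), (0, 6), (0, 7), (1, 4), (1, 5), (1, 6), (1, 7), (2, 4), (2, 5), (2, 6), (2, 7), (3, 4), (3, 5), (3, 6), (3, 7)]
Unfold 4 (reflect across v@4): 32 holes -> [(0, 0), (0, 1), (0, 2), (0, 3), (0, 4), (0, 5), (0, 6), (0, 7), (1, 0), (1, 1), (1, 2), (1, 3), (1, 4), (1, 5), (1, 6), (1, 7), (2, 0), (2, 1), (2, 2), (2, 3), (2, 4), (2, 5), (2, 6), (2, 7), (3, 0), (3, 1), (3, 2), (3, 3), (3, 4), (3, 5), (3, 6), (3, 7)]
Holes: [(0, 0), (0, 1), (0, 2), (0, 3), (0, 4), (0, 5), (0, 6), (0, 7), (1, 0), (1, 1), (1, 2), (1, 3), (1, 4), (1, 5), (1, 6), (1, 7), (2, 0), (2, 1), (2, 2), (2, 3), (2, 4), (2, 5), (2, 6), (2, 7), (3, 0), (3, 1), (3, 2), (3, 3), (3, 4), (3, 5), (3, 6), (3, 7)]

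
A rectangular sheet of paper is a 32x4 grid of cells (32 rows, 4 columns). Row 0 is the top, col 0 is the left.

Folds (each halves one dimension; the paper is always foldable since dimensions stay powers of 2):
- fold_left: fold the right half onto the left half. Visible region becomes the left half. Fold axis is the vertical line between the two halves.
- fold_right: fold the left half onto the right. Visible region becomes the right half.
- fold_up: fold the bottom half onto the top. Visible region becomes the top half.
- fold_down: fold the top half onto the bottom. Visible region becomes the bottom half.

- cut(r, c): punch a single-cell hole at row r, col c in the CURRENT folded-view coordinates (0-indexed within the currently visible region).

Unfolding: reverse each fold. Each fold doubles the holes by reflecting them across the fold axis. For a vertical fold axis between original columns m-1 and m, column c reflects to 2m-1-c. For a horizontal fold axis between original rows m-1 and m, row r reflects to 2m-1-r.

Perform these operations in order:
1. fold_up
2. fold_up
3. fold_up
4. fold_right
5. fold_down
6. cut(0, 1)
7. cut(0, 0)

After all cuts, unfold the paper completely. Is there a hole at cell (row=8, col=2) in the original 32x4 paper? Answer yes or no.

Answer: no

Derivation:
Op 1 fold_up: fold axis h@16; visible region now rows[0,16) x cols[0,4) = 16x4
Op 2 fold_up: fold axis h@8; visible region now rows[0,8) x cols[0,4) = 8x4
Op 3 fold_up: fold axis h@4; visible region now rows[0,4) x cols[0,4) = 4x4
Op 4 fold_right: fold axis v@2; visible region now rows[0,4) x cols[2,4) = 4x2
Op 5 fold_down: fold axis h@2; visible region now rows[2,4) x cols[2,4) = 2x2
Op 6 cut(0, 1): punch at orig (2,3); cuts so far [(2, 3)]; region rows[2,4) x cols[2,4) = 2x2
Op 7 cut(0, 0): punch at orig (2,2); cuts so far [(2, 2), (2, 3)]; region rows[2,4) x cols[2,4) = 2x2
Unfold 1 (reflect across h@2): 4 holes -> [(1, 2), (1, 3), (2, 2), (2, 3)]
Unfold 2 (reflect across v@2): 8 holes -> [(1, 0), (1, 1), (1, 2), (1, 3), (2, 0), (2, 1), (2, 2), (2, 3)]
Unfold 3 (reflect across h@4): 16 holes -> [(1, 0), (1, 1), (1, 2), (1, 3), (2, 0), (2, 1), (2, 2), (2, 3), (5, 0), (5, 1), (5, 2), (5, 3), (6, 0), (6, 1), (6, 2), (6, 3)]
Unfold 4 (reflect across h@8): 32 holes -> [(1, 0), (1, 1), (1, 2), (1, 3), (2, 0), (2, 1), (2, 2), (2, 3), (5, 0), (5, 1), (5, 2), (5, 3), (6, 0), (6, 1), (6, 2), (6, 3), (9, 0), (9, 1), (9, 2), (9, 3), (10, 0), (10, 1), (10, 2), (10, 3), (13, 0), (13, 1), (13, 2), (13, 3), (14, 0), (14, 1), (14, 2), (14, 3)]
Unfold 5 (reflect across h@16): 64 holes -> [(1, 0), (1, 1), (1, 2), (1, 3), (2, 0), (2, 1), (2, 2), (2, 3), (5, 0), (5, 1), (5, 2), (5, 3), (6, 0), (6, 1), (6, 2), (6, 3), (9, 0), (9, 1), (9, 2), (9, 3), (10, 0), (10, 1), (10, 2), (10, 3), (13, 0), (13, 1), (13, 2), (13, 3), (14, 0), (14, 1), (14, 2), (14, 3), (17, 0), (17, 1), (17, 2), (17, 3), (18, 0), (18, 1), (18, 2), (18, 3), (21, 0), (21, 1), (21, 2), (21, 3), (22, 0), (22, 1), (22, 2), (22, 3), (25, 0), (25, 1), (25, 2), (25, 3), (26, 0), (26, 1), (26, 2), (26, 3), (29, 0), (29, 1), (29, 2), (29, 3), (30, 0), (30, 1), (30, 2), (30, 3)]
Holes: [(1, 0), (1, 1), (1, 2), (1, 3), (2, 0), (2, 1), (2, 2), (2, 3), (5, 0), (5, 1), (5, 2), (5, 3), (6, 0), (6, 1), (6, 2), (6, 3), (9, 0), (9, 1), (9, 2), (9, 3), (10, 0), (10, 1), (10, 2), (10, 3), (13, 0), (13, 1), (13, 2), (13, 3), (14, 0), (14, 1), (14, 2), (14, 3), (17, 0), (17, 1), (17, 2), (17, 3), (18, 0), (18, 1), (18, 2), (18, 3), (21, 0), (21, 1), (21, 2), (21, 3), (22, 0), (22, 1), (22, 2), (22, 3), (25, 0), (25, 1), (25, 2), (25, 3), (26, 0), (26, 1), (26, 2), (26, 3), (29, 0), (29, 1), (29, 2), (29, 3), (30, 0), (30, 1), (30, 2), (30, 3)]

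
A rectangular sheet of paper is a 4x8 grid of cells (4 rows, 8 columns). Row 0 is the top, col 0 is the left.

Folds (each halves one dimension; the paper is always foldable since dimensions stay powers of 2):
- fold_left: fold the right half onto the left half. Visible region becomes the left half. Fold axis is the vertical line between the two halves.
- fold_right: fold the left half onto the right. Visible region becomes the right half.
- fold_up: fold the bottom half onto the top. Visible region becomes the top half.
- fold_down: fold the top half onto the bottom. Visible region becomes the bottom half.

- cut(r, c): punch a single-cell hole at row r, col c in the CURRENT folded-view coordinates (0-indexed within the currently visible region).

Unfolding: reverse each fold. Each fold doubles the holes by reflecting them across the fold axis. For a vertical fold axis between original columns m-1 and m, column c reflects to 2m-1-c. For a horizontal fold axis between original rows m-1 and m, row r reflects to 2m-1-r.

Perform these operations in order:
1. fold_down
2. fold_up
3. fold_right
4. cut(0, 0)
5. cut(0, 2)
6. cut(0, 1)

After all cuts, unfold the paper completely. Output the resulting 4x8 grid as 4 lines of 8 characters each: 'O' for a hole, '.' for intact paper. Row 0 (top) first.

Answer: .OOOOOO.
.OOOOOO.
.OOOOOO.
.OOOOOO.

Derivation:
Op 1 fold_down: fold axis h@2; visible region now rows[2,4) x cols[0,8) = 2x8
Op 2 fold_up: fold axis h@3; visible region now rows[2,3) x cols[0,8) = 1x8
Op 3 fold_right: fold axis v@4; visible region now rows[2,3) x cols[4,8) = 1x4
Op 4 cut(0, 0): punch at orig (2,4); cuts so far [(2, 4)]; region rows[2,3) x cols[4,8) = 1x4
Op 5 cut(0, 2): punch at orig (2,6); cuts so far [(2, 4), (2, 6)]; region rows[2,3) x cols[4,8) = 1x4
Op 6 cut(0, 1): punch at orig (2,5); cuts so far [(2, 4), (2, 5), (2, 6)]; region rows[2,3) x cols[4,8) = 1x4
Unfold 1 (reflect across v@4): 6 holes -> [(2, 1), (2, 2), (2, 3), (2, 4), (2, 5), (2, 6)]
Unfold 2 (reflect across h@3): 12 holes -> [(2, 1), (2, 2), (2, 3), (2, 4), (2, 5), (2, 6), (3, 1), (3, 2), (3, 3), (3, 4), (3, 5), (3, 6)]
Unfold 3 (reflect across h@2): 24 holes -> [(0, 1), (0, 2), (0, 3), (0, 4), (0, 5), (0, 6), (1, 1), (1, 2), (1, 3), (1, 4), (1, 5), (1, 6), (2, 1), (2, 2), (2, 3), (2, 4), (2, 5), (2, 6), (3, 1), (3, 2), (3, 3), (3, 4), (3, 5), (3, 6)]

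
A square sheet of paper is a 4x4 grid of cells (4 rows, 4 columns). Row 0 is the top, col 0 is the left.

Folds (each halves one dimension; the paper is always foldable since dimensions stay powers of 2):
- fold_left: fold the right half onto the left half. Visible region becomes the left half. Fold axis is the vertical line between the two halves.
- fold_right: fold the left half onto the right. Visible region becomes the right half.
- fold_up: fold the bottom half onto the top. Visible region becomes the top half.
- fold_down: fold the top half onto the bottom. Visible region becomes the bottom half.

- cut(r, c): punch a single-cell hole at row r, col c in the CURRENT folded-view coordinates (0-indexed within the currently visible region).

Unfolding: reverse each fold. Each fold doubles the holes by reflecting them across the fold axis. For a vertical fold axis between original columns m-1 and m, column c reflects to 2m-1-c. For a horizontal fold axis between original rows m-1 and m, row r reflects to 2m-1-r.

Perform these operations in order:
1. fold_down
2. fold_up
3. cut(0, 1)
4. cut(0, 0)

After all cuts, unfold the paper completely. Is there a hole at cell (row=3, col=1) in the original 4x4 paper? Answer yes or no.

Op 1 fold_down: fold axis h@2; visible region now rows[2,4) x cols[0,4) = 2x4
Op 2 fold_up: fold axis h@3; visible region now rows[2,3) x cols[0,4) = 1x4
Op 3 cut(0, 1): punch at orig (2,1); cuts so far [(2, 1)]; region rows[2,3) x cols[0,4) = 1x4
Op 4 cut(0, 0): punch at orig (2,0); cuts so far [(2, 0), (2, 1)]; region rows[2,3) x cols[0,4) = 1x4
Unfold 1 (reflect across h@3): 4 holes -> [(2, 0), (2, 1), (3, 0), (3, 1)]
Unfold 2 (reflect across h@2): 8 holes -> [(0, 0), (0, 1), (1, 0), (1, 1), (2, 0), (2, 1), (3, 0), (3, 1)]
Holes: [(0, 0), (0, 1), (1, 0), (1, 1), (2, 0), (2, 1), (3, 0), (3, 1)]

Answer: yes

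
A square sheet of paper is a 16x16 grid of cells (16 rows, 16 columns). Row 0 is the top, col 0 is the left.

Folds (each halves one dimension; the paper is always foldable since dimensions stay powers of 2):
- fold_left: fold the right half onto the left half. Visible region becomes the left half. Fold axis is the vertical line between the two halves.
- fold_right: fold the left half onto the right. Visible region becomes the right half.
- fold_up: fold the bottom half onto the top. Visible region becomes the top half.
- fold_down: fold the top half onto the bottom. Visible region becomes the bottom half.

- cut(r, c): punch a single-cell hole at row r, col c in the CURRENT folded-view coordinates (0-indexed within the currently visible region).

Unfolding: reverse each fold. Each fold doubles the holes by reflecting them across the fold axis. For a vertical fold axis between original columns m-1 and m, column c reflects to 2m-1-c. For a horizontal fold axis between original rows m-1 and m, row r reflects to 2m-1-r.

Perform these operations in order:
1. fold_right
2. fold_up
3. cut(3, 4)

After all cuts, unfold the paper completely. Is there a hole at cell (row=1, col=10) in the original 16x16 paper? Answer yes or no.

Answer: no

Derivation:
Op 1 fold_right: fold axis v@8; visible region now rows[0,16) x cols[8,16) = 16x8
Op 2 fold_up: fold axis h@8; visible region now rows[0,8) x cols[8,16) = 8x8
Op 3 cut(3, 4): punch at orig (3,12); cuts so far [(3, 12)]; region rows[0,8) x cols[8,16) = 8x8
Unfold 1 (reflect across h@8): 2 holes -> [(3, 12), (12, 12)]
Unfold 2 (reflect across v@8): 4 holes -> [(3, 3), (3, 12), (12, 3), (12, 12)]
Holes: [(3, 3), (3, 12), (12, 3), (12, 12)]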